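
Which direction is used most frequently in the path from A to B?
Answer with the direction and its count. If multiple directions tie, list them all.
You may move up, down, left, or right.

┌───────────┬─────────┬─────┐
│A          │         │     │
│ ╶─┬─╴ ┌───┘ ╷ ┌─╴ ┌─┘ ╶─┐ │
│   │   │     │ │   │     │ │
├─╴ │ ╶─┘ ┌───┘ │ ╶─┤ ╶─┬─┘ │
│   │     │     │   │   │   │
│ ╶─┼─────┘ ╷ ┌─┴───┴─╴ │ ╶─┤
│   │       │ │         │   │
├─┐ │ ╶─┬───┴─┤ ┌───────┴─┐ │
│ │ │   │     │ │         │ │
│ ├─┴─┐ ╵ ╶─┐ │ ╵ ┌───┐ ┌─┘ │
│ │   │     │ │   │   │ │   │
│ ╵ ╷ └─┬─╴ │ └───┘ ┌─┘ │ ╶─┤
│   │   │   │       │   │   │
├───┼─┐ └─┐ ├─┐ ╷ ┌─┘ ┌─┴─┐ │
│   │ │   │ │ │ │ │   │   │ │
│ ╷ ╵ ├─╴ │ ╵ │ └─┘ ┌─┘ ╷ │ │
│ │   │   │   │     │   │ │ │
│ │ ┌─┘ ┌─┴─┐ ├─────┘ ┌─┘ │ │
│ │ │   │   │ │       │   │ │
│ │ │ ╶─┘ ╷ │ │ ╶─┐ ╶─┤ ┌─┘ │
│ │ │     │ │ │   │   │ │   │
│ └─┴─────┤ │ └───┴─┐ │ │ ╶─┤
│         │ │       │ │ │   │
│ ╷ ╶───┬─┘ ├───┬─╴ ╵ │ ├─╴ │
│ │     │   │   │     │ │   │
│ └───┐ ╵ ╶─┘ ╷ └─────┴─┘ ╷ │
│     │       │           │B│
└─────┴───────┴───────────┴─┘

Directions: right, right, right, down, left, down, right, right, up, right, right, up, right, down, down, left, left, down, left, left, left, down, right, down, right, up, right, right, down, down, right, down, down, right, right, up, right, up, right, up, up, left, left, left, down, left, up, up, right, right, right, right, up, left, up, right, up, right, right, down, down, left, down, right, down, down, left, down, right, down, down, down, down, left, down, right, down, down
Counts: {'right': 27, 'down': 25, 'left': 14, 'up': 12}
Most common: right (27 times)

Solution:

┌───────────┬─────────┬─────┐
│A → → ↓    │↱ ↓      │↱ → ↓│
│ ╶─┬─╴ ┌───┘ ╷ ┌─╴ ┌─┘ ╶─┐ │
│   │↓ ↲│↱ → ↑│↓│   │↱ ↑  │↓│
├─╴ │ ╶─┘ ┌───┘ │ ╶─┤ ╶─┬─┘ │
│   │↳ → ↑│↓ ← ↲│   │↑ ↰│↓ ↲│
│ ╶─┼─────┘ ╷ ┌─┴───┴─╴ │ ╶─┤
│   │↓ ← ← ↲│ │↱ → → → ↑│↳ ↓│
├─┐ │ ╶─┬───┴─┤ ┌───────┴─┐ │
│ │ │↳ ↓│↱ → ↓│↑│↓ ← ← ↰  │↓│
│ ├─┴─┐ ╵ ╶─┐ │ ╵ ┌───┐ ┌─┘ │
│ │   │↳ ↑  │↓│↑ ↲│   │↑│↓ ↲│
│ ╵ ╷ └─┬─╴ │ └───┘ ┌─┘ │ ╶─┤
│   │   │   │↳ ↓    │↱ ↑│↳ ↓│
├───┼─┐ └─┐ ├─┐ ╷ ┌─┘ ┌─┴─┐ │
│   │ │   │ │ │↓│ │↱ ↑│   │↓│
│ ╷ ╵ ├─╴ │ ╵ │ └─┘ ┌─┘ ╷ │ │
│ │   │   │   │↳ → ↑│   │ │↓│
│ │ ┌─┘ ┌─┴─┐ ├─────┘ ┌─┘ │ │
│ │ │   │   │ │       │   │↓│
│ │ │ ╶─┘ ╷ │ │ ╶─┐ ╶─┤ ┌─┘ │
│ │ │     │ │ │   │   │ │↓ ↲│
│ └─┴─────┤ │ └───┴─┐ │ │ ╶─┤
│         │ │       │ │ │↳ ↓│
│ ╷ ╶───┬─┘ ├───┬─╴ ╵ │ ├─╴ │
│ │     │   │   │     │ │  ↓│
│ └───┐ ╵ ╶─┘ ╷ └─────┴─┘ ╷ │
│     │       │           │B│
└─────┴───────┴───────────┴─┘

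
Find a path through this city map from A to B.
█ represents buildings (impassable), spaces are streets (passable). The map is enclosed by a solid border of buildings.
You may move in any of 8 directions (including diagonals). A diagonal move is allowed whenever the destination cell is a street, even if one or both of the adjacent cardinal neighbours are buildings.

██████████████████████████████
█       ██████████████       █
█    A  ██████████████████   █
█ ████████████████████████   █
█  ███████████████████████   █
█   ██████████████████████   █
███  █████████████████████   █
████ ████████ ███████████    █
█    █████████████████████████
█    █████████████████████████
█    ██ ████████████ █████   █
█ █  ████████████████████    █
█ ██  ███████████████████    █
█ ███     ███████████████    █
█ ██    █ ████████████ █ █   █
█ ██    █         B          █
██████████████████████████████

Finding the shortest path from A to B:
Movement: 8-directional
Path length: 26 steps
Directions: left → left → left → down-left → down → down-right → down-right → down-right → down → down → down → down → down-right → down-right → right → right → down-right → down-right → right → right → right → right → right → right → right → right

Solution:

██████████████████████████████
█       ██████████████       █
█ ↙←←A  ██████████████████   █
█↓████████████████████████   █
█↘ ███████████████████████   █
█ ↘ ██████████████████████   █
███↘ █████████████████████   █
████↓████████ ███████████    █
█   ↓█████████████████████████
█   ↓█████████████████████████
█   ↓██ ████████████ █████   █
█ █ ↘████████████████████    █
█ ██ ↘███████████████████    █
█ ███ →→↘ ███████████████    █
█ ██    █↘████████████ █ █   █
█ ██    █ →→→→→→→→B          █
██████████████████████████████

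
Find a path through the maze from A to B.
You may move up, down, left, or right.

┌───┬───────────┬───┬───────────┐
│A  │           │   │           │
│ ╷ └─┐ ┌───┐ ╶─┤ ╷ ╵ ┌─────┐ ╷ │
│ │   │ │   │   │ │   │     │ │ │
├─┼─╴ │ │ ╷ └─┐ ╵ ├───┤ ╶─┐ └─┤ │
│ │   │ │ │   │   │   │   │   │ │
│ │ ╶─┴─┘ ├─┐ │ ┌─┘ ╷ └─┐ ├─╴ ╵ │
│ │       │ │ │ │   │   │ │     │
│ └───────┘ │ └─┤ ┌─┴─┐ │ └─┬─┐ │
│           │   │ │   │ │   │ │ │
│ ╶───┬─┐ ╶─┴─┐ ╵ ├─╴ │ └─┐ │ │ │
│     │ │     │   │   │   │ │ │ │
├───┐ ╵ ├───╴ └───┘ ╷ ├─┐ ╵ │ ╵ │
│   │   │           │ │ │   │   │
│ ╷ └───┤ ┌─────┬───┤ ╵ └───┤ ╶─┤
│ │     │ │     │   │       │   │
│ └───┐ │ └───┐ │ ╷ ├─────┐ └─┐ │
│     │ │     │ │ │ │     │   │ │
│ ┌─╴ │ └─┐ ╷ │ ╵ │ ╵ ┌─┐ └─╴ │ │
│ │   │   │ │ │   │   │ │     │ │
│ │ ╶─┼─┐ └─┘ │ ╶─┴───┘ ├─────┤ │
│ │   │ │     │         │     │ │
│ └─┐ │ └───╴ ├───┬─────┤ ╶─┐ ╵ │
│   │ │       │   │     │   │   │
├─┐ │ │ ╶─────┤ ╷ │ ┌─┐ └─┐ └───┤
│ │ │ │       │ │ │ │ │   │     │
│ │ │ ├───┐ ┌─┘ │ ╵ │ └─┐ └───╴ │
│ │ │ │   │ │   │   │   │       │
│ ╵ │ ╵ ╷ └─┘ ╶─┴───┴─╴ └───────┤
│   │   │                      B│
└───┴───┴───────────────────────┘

Finding the shortest path through the maze:
Path length: 91 steps
Directions: right → down → right → down → left → down → right → right → right → up → up → right → down → right → down → down → right → down → right → up → up → right → up → right → down → right → down → down → right → down → right → up → up → left → up → up → left → up → right → right → down → right → down → right → down → down → down → left → down → right → down → down → down → down → left → up → left → left → down → right → down → right → right → down → left → left → left → up → left → up → left → left → down → down → left → up → up → left → down → down → left → down → right → right → right → right → right → right → right → right → right

Solution:

┌───┬───────────┬───┬───────────┐
│A ↓│           │   │           │
│ ╷ └─┐ ┌───┐ ╶─┤ ╷ ╵ ┌─────┐ ╷ │
│ │↳ ↓│ │↱ ↓│   │ │   │↱ → ↓│ │ │
├─┼─╴ │ │ ╷ └─┐ ╵ ├───┤ ╶─┐ └─┤ │
│ │↓ ↲│ │↑│↳ ↓│   │↱ ↓│↑ ↰│↳ ↓│ │
│ │ ╶─┴─┘ ├─┐ │ ┌─┘ ╷ └─┐ ├─╴ ╵ │
│ │↳ → → ↑│ │↓│ │↱ ↑│↳ ↓│↑│  ↳ ↓│
│ └───────┘ │ └─┤ ┌─┴─┐ │ └─┬─┐ │
│           │↳ ↓│↑│   │↓│↑ ↰│ │↓│
│ ╶───┬─┐ ╶─┴─┐ ╵ ├─╴ │ └─┐ │ │ │
│     │ │     │↳ ↑│   │↳ ↓│↑│ │↓│
├───┐ ╵ ├───╴ └───┘ ╷ ├─┐ ╵ │ ╵ │
│   │   │           │ │ │↳ ↑│↓ ↲│
│ ╷ └───┤ ┌─────┬───┤ ╵ └───┤ ╶─┤
│ │     │ │     │   │       │↳ ↓│
│ └───┐ │ └───┐ │ ╷ ├─────┐ └─┐ │
│     │ │     │ │ │ │     │   │↓│
│ ┌─╴ │ └─┐ ╷ │ ╵ │ ╵ ┌─┐ └─╴ │ │
│ │   │   │ │ │   │   │ │     │↓│
│ │ ╶─┼─┐ └─┘ │ ╶─┴───┘ ├─────┤ │
│ │   │ │     │         │↓ ← ↰│↓│
│ └─┐ │ └───╴ ├───┬─────┤ ╶─┐ ╵ │
│   │ │       │↓ ↰│↓ ← ↰│↳ ↓│↑ ↲│
├─┐ │ │ ╶─────┤ ╷ │ ┌─┐ └─┐ └───┤
│ │ │ │       │↓│↑│↓│ │↑ ↰│↳ → ↓│
│ │ │ ├───┐ ┌─┘ │ ╵ │ └─┐ └───╴ │
│ │ │ │   │ │↓ ↲│↑ ↲│   │↑ ← ← ↲│
│ ╵ │ ╵ ╷ └─┘ ╶─┴───┴─╴ └───────┤
│   │   │    ↳ → → → → → → → → B│
└───┴───┴───────────────────────┘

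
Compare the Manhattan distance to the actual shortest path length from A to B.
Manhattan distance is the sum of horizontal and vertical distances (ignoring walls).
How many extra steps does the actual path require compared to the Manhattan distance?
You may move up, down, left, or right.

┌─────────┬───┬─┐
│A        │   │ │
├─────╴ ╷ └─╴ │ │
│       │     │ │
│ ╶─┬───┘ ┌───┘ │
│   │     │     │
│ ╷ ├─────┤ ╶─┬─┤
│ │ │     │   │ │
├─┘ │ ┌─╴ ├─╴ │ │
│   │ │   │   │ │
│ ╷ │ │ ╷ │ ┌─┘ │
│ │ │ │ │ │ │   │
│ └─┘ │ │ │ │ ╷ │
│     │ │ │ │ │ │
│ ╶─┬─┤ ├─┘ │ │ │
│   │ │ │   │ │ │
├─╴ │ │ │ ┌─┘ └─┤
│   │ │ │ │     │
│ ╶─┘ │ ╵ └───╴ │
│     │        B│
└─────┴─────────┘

Manhattan distance: |9 - 0| + |7 - 0| = 16
Actual path length: 32
Extra steps: 32 - 16 = 16

Solution:

┌─────────┬───┬─┐
│A → → ↓  │   │ │
├─────╴ ╷ └─╴ │ │
│↓ ← ← ↲│     │ │
│ ╶─┬───┘ ┌───┘ │
│↳ ↓│     │     │
│ ╷ ├─────┤ ╶─┬─┤
│ │↓│↱ → ↓│   │ │
├─┘ │ ┌─╴ ├─╴ │ │
│↓ ↲│↑│↓ ↲│   │ │
│ ╷ │ │ ╷ │ ┌─┘ │
│↓│ │↑│↓│ │ │   │
│ └─┘ │ │ │ │ ╷ │
│↳ → ↑│↓│ │ │ │ │
│ ╶─┬─┤ ├─┘ │ │ │
│   │ │↓│   │ │ │
├─╴ │ │ │ ┌─┘ └─┤
│   │ │↓│ │     │
│ ╶─┘ │ ╵ └───╴ │
│     │↳ → → → B│
└─────┴─────────┘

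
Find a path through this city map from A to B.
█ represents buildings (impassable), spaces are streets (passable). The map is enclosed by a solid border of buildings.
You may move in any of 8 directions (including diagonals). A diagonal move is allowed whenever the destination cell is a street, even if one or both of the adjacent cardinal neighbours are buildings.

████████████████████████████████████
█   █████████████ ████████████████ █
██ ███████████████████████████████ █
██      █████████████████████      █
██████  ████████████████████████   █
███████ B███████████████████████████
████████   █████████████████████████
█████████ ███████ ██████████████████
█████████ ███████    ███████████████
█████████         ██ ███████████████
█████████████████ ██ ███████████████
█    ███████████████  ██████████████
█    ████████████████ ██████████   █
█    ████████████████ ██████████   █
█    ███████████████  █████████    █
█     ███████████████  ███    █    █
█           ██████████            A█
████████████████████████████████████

Finding the shortest path from A to B:
Movement: 8-directional
Path length: 32 steps
Directions: left → left → left → left → left → left → left → left → left → left → left → up-left → up-left → up → up → up → up-left → up → up-left → left → left → down-left → left → left → left → left → left → left → up-left → up → up → up-left

Solution:

████████████████████████████████████
█   █████████████ ████████████████ █
██ ███████████████████████████████ █
██      █████████████████████      █
██████  ████████████████████████   █
███████ B███████████████████████████
████████ ↖ █████████████████████████
█████████↑███████ ██████████████████
█████████↑███████↙←← ███████████████
█████████ ↖←←←←←← ██↖███████████████
█████████████████ ██↑███████████████
█    ███████████████ ↖██████████████
█    ████████████████↑██████████   █
█    ████████████████↑██████████   █
█    ███████████████ ↑█████████    █
█     ███████████████ ↖███    █    █
█           ██████████ ↖←←←←←←←←←←A█
████████████████████████████████████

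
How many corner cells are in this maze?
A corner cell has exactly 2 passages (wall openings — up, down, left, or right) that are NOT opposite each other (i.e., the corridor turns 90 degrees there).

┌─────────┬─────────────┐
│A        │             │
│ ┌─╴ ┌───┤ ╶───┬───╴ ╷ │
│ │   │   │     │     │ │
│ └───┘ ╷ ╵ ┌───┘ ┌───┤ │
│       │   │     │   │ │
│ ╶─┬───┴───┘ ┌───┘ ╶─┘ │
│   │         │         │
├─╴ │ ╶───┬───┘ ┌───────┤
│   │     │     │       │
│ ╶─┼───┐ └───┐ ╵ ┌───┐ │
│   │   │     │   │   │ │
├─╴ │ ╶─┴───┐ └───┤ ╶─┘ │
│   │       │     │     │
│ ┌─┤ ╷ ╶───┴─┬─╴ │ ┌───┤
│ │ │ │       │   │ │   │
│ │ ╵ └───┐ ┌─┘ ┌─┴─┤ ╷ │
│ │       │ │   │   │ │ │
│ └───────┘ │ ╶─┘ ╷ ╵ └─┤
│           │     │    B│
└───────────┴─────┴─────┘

Counting corner cells (2 non-opposite passages):
Total corners: 54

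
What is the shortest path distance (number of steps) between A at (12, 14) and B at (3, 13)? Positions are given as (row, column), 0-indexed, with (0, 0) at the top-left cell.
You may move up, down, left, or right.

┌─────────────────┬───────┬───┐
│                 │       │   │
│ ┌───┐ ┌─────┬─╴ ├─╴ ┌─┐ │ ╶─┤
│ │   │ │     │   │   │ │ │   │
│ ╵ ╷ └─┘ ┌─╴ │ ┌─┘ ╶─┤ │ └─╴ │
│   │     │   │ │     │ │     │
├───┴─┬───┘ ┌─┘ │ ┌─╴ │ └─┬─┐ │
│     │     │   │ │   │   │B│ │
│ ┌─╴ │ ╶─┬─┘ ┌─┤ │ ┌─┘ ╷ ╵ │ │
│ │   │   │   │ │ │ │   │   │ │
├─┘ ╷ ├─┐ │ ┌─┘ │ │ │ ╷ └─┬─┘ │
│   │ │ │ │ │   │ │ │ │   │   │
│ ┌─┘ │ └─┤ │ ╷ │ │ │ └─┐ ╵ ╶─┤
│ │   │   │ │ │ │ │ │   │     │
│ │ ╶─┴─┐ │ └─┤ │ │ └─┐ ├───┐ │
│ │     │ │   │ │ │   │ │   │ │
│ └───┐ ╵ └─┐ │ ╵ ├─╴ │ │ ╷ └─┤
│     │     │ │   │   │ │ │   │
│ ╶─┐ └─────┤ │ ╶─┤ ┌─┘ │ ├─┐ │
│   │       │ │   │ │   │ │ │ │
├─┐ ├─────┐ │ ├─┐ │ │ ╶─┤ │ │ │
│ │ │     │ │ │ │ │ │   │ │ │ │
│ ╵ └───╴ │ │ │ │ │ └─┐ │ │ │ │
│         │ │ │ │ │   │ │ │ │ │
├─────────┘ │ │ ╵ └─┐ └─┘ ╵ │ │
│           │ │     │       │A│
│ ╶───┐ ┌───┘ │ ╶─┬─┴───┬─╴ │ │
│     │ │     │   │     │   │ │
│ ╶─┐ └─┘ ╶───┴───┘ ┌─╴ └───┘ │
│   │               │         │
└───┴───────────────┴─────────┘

Finding path from (12, 14) to (3, 13):
Path: (12,14) → (11,14) → (10,14) → (9,14) → (8,14) → (8,13) → (7,13) → (7,12) → (8,12) → (9,12) → (10,12) → (11,12) → (12,12) → (12,11) → (12,10) → (11,10) → (11,9) → (10,9) → (9,9) → (8,9) → (8,10) → (7,10) → (7,9) → (6,9) → (5,9) → (4,9) → (3,9) → (3,10) → (2,10) → (2,9) → (1,9) → (1,10) → (0,10) → (0,11) → (0,12) → (1,12) → (2,12) → (2,13) → (2,14) → (3,14) → (4,14) → (5,14) → (5,13) → (6,13) → (6,12) → (5,12) → (5,11) → (4,11) → (3,11) → (3,12) → (4,12) → (4,13) → (3,13)
Distance: 52 steps

Solution:

┌─────────────────┬───────┬───┐
│                 │  ↱ → ↓│   │
│ ┌───┐ ┌─────┬─╴ ├─╴ ┌─┐ │ ╶─┤
│ │   │ │     │   │↱ ↑│ │↓│   │
│ ╵ ╷ └─┘ ┌─╴ │ ┌─┘ ╶─┤ │ └─╴ │
│   │     │   │ │  ↑ ↰│ │↳ → ↓│
├───┴─┬───┘ ┌─┘ │ ┌─╴ │ └─┬─┐ │
│     │     │   │ │↱ ↑│↱ ↓│B│↓│
│ ┌─╴ │ ╶─┬─┘ ┌─┤ │ ┌─┘ ╷ ╵ │ │
│ │   │   │   │ │ │↑│  ↑│↳ ↑│↓│
├─┘ ╷ ├─┐ │ ┌─┘ │ │ │ ╷ └─┬─┘ │
│   │ │ │ │ │   │ │↑│ │↑ ↰│↓ ↲│
│ ┌─┘ │ └─┤ │ ╷ │ │ │ └─┐ ╵ ╶─┤
│ │   │   │ │ │ │ │↑│   │↑ ↲  │
│ │ ╶─┴─┐ │ └─┤ │ │ └─┐ ├───┐ │
│ │     │ │   │ │ │↑ ↰│ │↓ ↰│ │
│ └───┐ ╵ └─┐ │ ╵ ├─╴ │ │ ╷ └─┤
│     │     │ │   │↱ ↑│ │↓│↑ ↰│
│ ╶─┐ └─────┤ │ ╶─┤ ┌─┘ │ ├─┐ │
│   │       │ │   │↑│   │↓│ │↑│
├─┐ ├─────┐ │ ├─┐ │ │ ╶─┤ │ │ │
│ │ │     │ │ │ │ │↑│   │↓│ │↑│
│ ╵ └───╴ │ │ │ │ │ └─┐ │ │ │ │
│         │ │ │ │ │↑ ↰│ │↓│ │↑│
├─────────┘ │ │ ╵ └─┐ └─┘ ╵ │ │
│           │ │     │↑ ← ↲  │A│
│ ╶───┐ ┌───┘ │ ╶─┬─┴───┬─╴ │ │
│     │ │     │   │     │   │ │
│ ╶─┐ └─┘ ╶───┴───┘ ┌─╴ └───┘ │
│   │               │         │
└───┴───────────────┴─────────┘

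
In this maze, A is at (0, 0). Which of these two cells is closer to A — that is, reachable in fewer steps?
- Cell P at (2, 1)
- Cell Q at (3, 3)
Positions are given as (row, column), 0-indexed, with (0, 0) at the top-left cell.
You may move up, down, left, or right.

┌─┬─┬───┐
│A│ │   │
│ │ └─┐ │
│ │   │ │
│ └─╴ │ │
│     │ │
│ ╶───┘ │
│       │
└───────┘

Shortest path A → P at (2, 1): 3 steps
Shortest path A → Q at (3, 3): 6 steps

P is closer (3 steps vs 6 steps).

Path to P:

┌─┬─┬───┐
│A│ │   │
│ │ └─┐ │
│↓│   │ │
│ └─╴ │ │
│↳ P  │ │
│ ╶───┘ │
│       │
└───────┘

Path to Q:

┌─┬─┬───┐
│A│ │   │
│ │ └─┐ │
│↓│   │ │
│ └─╴ │ │
│↓    │ │
│ ╶───┘ │
│↳ → → Q│
└───────┘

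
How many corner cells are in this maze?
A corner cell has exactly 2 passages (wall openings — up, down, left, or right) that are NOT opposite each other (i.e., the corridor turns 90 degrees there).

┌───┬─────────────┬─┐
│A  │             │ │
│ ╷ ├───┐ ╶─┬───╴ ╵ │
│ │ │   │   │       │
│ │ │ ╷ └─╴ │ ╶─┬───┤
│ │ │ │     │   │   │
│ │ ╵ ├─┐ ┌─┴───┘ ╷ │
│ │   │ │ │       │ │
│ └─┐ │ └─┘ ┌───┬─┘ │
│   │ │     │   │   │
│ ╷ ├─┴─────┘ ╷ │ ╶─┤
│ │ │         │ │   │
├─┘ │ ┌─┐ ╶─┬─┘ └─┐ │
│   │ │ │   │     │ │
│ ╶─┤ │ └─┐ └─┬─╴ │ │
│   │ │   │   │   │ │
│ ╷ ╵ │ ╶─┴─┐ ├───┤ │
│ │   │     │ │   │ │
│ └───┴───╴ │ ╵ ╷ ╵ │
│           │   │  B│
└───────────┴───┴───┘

Counting corner cells (2 non-opposite passages):
Total corners: 49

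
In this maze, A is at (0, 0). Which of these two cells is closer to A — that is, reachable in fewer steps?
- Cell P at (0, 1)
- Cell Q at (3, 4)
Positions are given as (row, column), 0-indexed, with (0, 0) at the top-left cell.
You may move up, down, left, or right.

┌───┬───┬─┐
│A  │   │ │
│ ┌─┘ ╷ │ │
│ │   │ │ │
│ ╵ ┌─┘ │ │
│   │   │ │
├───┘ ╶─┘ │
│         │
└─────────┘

Shortest path A → P at (0, 1): 1 steps
Shortest path A → Q at (3, 4): 13 steps

P is closer (1 steps vs 13 steps).

Path to P:

┌───┬───┬─┐
│A P│   │ │
│ ┌─┘ ╷ │ │
│ │   │ │ │
│ ╵ ┌─┘ │ │
│   │   │ │
├───┘ ╶─┘ │
│         │
└─────────┘

Path to Q:

┌───┬───┬─┐
│A  │↱ ↓│ │
│ ┌─┘ ╷ │ │
│↓│↱ ↑│↓│ │
│ ╵ ┌─┘ │ │
│↳ ↑│↓ ↲│ │
├───┘ ╶─┘ │
│    ↳ → Q│
└─────────┘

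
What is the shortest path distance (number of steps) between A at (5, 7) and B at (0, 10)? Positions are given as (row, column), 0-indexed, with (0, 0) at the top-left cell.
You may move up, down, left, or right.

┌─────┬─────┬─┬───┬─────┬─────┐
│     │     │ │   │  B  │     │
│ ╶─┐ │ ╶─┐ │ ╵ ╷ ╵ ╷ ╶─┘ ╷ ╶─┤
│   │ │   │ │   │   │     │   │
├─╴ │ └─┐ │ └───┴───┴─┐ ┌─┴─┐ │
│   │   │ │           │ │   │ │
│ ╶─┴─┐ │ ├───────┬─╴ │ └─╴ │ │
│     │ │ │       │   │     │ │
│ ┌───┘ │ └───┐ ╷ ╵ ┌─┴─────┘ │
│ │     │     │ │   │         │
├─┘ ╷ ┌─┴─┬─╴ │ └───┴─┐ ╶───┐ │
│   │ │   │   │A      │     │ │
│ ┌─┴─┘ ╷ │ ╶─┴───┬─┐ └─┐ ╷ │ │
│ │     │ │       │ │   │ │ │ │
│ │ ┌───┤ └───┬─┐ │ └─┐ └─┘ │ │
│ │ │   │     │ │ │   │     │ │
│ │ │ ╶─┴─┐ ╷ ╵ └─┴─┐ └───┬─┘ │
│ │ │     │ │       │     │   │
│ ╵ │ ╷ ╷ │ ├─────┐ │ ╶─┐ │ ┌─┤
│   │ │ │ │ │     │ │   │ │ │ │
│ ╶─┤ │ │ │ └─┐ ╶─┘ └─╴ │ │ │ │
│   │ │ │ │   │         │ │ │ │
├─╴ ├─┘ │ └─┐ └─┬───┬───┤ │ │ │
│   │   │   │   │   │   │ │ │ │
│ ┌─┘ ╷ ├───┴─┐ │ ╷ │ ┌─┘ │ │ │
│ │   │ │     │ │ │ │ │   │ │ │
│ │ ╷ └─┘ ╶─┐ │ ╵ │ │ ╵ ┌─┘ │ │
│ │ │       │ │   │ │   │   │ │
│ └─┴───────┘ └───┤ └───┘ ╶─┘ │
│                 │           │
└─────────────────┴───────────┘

Finding path from (5, 7) to (0, 10):
Path: (5,7) → (5,8) → (5,9) → (5,10) → (6,10) → (6,11) → (7,11) → (7,12) → (7,13) → (6,13) → (5,13) → (5,12) → (5,11) → (4,11) → (4,12) → (4,13) → (4,14) → (3,14) → (2,14) → (1,14) → (1,13) → (0,13) → (0,12) → (1,12) → (1,11) → (1,10) → (0,10)
Distance: 26 steps

Solution:

┌─────┬─────┬─┬───┬─────┬─────┐
│     │     │ │   │  B  │↓ ↰  │
│ ╶─┐ │ ╶─┐ │ ╵ ╷ ╵ ╷ ╶─┘ ╷ ╶─┤
│   │ │   │ │   │   │↑ ← ↲│↑ ↰│
├─╴ │ └─┐ │ └───┴───┴─┐ ┌─┴─┐ │
│   │   │ │           │ │   │↑│
│ ╶─┴─┐ │ ├───────┬─╴ │ └─╴ │ │
│     │ │ │       │   │     │↑│
│ ┌───┘ │ └───┐ ╷ ╵ ┌─┴─────┘ │
│ │     │     │ │   │  ↱ → → ↑│
├─┘ ╷ ┌─┴─┬─╴ │ └───┴─┐ ╶───┐ │
│   │ │   │   │A → → ↓│↑ ← ↰│ │
│ ┌─┴─┘ ╷ │ ╶─┴───┬─┐ └─┐ ╷ │ │
│ │     │ │       │ │↳ ↓│ │↑│ │
│ │ ┌───┤ └───┬─┐ │ └─┐ └─┘ │ │
│ │ │   │     │ │ │   │↳ → ↑│ │
│ │ │ ╶─┴─┐ ╷ ╵ └─┴─┐ └───┬─┘ │
│ │ │     │ │       │     │   │
│ ╵ │ ╷ ╷ │ ├─────┐ │ ╶─┐ │ ┌─┤
│   │ │ │ │ │     │ │   │ │ │ │
│ ╶─┤ │ │ │ └─┐ ╶─┘ └─╴ │ │ │ │
│   │ │ │ │   │         │ │ │ │
├─╴ ├─┘ │ └─┐ └─┬───┬───┤ │ │ │
│   │   │   │   │   │   │ │ │ │
│ ┌─┘ ╷ ├───┴─┐ │ ╷ │ ┌─┘ │ │ │
│ │   │ │     │ │ │ │ │   │ │ │
│ │ ╷ └─┘ ╶─┐ │ ╵ │ │ ╵ ┌─┘ │ │
│ │ │       │ │   │ │   │   │ │
│ └─┴───────┘ └───┤ └───┘ ╶─┘ │
│                 │           │
└─────────────────┴───────────┘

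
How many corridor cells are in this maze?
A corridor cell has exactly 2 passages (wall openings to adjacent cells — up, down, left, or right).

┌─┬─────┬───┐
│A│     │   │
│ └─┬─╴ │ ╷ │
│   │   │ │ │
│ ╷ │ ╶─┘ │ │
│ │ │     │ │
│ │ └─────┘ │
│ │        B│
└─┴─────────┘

Counting cells with exactly 2 passages:
Total corridor cells: 20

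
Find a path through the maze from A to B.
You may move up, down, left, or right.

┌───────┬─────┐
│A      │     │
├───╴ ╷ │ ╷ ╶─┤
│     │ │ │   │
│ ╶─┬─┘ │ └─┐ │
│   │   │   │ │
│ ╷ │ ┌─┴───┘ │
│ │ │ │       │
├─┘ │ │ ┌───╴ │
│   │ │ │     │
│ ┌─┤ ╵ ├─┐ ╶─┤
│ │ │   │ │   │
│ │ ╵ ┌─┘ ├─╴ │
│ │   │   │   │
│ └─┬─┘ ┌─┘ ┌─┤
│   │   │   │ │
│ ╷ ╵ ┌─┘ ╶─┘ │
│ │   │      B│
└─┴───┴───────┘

Finding the shortest path through the maze:
Path length: 26 steps
Directions: right → right → right → down → down → left → down → down → down → right → up → up → right → right → right → down → left → down → right → down → left → down → left → down → right → right

Solution:

┌───────┬─────┐
│A → → ↓│     │
├───╴ ╷ │ ╷ ╶─┤
│     │↓│ │   │
│ ╶─┬─┘ │ └─┐ │
│   │↓ ↲│   │ │
│ ╷ │ ┌─┴───┘ │
│ │ │↓│↱ → → ↓│
├─┘ │ │ ┌───╴ │
│   │↓│↑│  ↓ ↲│
│ ┌─┤ ╵ ├─┐ ╶─┤
│ │ │↳ ↑│ │↳ ↓│
│ │ ╵ ┌─┘ ├─╴ │
│ │   │   │↓ ↲│
│ └─┬─┘ ┌─┘ ┌─┤
│   │   │↓ ↲│ │
│ ╷ ╵ ┌─┘ ╶─┘ │
│ │   │  ↳ → B│
└─┴───┴───────┘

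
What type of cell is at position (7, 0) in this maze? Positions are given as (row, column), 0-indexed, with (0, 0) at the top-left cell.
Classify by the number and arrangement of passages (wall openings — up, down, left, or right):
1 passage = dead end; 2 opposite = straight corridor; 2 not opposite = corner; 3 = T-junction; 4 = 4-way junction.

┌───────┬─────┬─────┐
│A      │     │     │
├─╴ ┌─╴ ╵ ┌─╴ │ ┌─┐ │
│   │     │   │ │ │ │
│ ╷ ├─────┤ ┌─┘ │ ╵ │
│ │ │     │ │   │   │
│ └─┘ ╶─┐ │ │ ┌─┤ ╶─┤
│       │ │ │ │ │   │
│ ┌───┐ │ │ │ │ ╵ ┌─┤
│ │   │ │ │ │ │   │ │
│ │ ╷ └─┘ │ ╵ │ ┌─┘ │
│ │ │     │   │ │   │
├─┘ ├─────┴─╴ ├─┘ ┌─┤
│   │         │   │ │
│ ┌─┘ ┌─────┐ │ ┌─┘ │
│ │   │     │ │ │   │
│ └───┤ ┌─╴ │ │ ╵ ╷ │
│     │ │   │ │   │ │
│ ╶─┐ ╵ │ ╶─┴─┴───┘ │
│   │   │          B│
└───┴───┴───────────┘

Checking cell at (7, 0):
Number of passages: 2
Cell type: straight corridor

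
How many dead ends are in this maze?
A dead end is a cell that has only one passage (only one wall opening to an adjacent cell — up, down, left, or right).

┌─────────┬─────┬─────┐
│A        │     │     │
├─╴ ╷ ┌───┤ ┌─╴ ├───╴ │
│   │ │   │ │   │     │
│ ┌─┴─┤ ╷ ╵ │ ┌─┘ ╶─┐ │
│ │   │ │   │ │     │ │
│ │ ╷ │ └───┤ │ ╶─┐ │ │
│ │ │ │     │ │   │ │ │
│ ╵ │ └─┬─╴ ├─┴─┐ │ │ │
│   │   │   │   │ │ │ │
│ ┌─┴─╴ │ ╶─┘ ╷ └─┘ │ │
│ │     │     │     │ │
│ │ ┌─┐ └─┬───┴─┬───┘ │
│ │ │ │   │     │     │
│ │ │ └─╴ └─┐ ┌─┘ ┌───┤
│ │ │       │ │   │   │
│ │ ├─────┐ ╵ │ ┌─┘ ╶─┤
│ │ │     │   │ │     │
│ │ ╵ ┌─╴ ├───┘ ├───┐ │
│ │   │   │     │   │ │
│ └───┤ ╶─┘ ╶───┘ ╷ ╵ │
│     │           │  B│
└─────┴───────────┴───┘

Checking each cell for number of passages:

Dead ends found at positions:
  (0, 0)
  (0, 4)
  (0, 8)
  (1, 2)
  (3, 6)
  (4, 8)
  (6, 2)
  (6, 5)
  (6, 7)
  (7, 10)
  (8, 8)
  (10, 2)
Total dead ends: 12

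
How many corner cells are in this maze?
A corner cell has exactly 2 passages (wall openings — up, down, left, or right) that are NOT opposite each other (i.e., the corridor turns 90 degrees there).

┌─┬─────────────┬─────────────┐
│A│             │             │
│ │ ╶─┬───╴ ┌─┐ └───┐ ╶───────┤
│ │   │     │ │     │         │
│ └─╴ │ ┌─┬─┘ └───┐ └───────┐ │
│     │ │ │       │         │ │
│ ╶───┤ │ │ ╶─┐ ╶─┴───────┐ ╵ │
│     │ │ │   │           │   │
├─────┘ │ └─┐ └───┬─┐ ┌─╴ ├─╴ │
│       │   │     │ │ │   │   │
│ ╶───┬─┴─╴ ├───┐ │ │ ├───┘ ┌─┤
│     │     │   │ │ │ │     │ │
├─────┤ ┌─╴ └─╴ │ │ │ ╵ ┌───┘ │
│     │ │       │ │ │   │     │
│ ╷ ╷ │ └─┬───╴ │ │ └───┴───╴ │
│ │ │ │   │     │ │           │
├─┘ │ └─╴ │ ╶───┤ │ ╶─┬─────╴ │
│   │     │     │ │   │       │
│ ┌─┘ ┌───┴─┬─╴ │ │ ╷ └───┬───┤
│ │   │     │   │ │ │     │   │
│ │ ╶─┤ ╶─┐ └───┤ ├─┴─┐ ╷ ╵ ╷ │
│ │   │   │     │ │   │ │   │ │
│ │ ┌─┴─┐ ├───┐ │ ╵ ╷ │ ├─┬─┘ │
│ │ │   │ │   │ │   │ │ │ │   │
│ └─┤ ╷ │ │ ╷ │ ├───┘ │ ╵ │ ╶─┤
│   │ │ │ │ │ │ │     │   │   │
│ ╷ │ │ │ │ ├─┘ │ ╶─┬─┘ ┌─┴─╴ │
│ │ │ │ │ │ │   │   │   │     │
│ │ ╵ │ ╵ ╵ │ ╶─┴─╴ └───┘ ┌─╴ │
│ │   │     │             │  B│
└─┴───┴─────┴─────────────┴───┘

Counting corner cells (2 non-opposite passages):
Total corners: 93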